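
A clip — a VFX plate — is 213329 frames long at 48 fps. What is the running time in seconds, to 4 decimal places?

Running time = 213329 × 1/48 = 213329/48 s ≈ 4444.3542 s.

4444.3542 seconds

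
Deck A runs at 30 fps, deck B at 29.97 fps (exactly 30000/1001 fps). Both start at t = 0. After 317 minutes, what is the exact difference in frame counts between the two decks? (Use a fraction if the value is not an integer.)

570600/1001 frames

317 min = 19020 s.
A emits 30 × 19020 = 570600 frames; B emits 30000/1001 × 19020 = 570600000/1001.
Difference = 570600/1001 frames (≈ 570.0300); B is behind A.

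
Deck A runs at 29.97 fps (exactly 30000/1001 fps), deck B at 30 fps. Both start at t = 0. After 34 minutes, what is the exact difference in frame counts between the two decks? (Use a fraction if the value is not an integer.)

34 min = 2040 s.
A emits 30000/1001 × 2040 = 61200000/1001 frames; B emits 30 × 2040 = 61200.
Difference = 61200/1001 frames (≈ 61.1389); B is ahead of A.

61200/1001 frames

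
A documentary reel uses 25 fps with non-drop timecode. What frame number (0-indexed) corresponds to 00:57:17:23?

85948

Total seconds to the label: (0 × 3600 + 57 × 60 + 17) = 3437.
Frame index = 3437 × 25 + 23 = 85948.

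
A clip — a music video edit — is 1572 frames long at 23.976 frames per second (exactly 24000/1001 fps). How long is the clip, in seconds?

65.5655 seconds

Running time = 1572 / (24000/1001) = 65.5655 s.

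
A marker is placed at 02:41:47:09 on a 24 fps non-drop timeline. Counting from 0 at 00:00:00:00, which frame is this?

232977

Total seconds to the label: (2 × 3600 + 41 × 60 + 47) = 9707.
Frame index = 9707 × 24 + 9 = 232977.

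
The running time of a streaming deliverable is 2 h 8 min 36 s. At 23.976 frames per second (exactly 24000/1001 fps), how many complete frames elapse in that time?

184999 frames

2 h 8 min 36 s = 7716 s.
Frames = 7716 × 24000/1001 = 185184000/1001 ≈ 184999.0010.
Complete frames: 184999.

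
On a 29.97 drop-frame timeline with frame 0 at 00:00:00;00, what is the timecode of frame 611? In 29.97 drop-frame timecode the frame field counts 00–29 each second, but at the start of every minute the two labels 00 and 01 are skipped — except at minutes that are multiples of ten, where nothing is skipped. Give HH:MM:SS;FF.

00:00:20;11

Each 10-minute DF block holds 10 × 60 × 30 − 9 × 2 = 17982 frames. 611 ÷ 17982 → 0 full blocks, remainder 611.
Within the partial block the first minute is 1800 frames and each further minute 1798, so 0 further minute boundaries passed. Total skipped labels = 18 × 0 + 2 × 0 = 0.
Non-drop label index = 611 + 0 = 611; at 30 labels/s that is 00:00:20:11, i.e. DF 00:00:20;11.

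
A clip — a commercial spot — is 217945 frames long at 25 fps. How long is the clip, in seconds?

Running time = 217945 / (25) = 8717.8 s.

8717.8 seconds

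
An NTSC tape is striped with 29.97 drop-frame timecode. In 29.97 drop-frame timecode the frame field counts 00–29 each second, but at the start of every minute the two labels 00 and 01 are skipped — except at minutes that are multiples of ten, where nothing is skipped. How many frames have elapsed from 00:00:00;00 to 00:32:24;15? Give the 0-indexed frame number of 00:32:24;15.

As if non-drop at 30 labels/s: (0 × 3600 + 32 × 60 + 24) × 30 + 15 = 58335.
Minute boundaries passed: 32; those not divisible by 10: 32 − 3 = 29; dropped labels = 2 × 29 = 58.
Actual frame index = 58335 − 58 = 58277.

58277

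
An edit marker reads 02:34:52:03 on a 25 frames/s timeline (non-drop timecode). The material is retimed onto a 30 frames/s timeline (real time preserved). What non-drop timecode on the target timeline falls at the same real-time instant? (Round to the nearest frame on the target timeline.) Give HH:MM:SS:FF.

02:34:52:04

Source frame index: (2×3600 + 34×60 + 52) × 25 + 3 = 232303.
Real time: 232303 / (25) = 232303/25 s.
Target frame: (232303/25) × (30) = 1393818/5 ≈ 278763.600 → 278764.
At 30 labels/s: frame 278764 → 02:34:52:04.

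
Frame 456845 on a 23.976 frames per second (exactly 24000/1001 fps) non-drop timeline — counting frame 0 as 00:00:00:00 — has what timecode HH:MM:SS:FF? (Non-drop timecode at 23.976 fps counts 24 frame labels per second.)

05:17:15:05

456845 ÷ 24 = 19035 full seconds, remainder 5 frames.
19035 s = 5 h 17 min 15 s.
Timecode: 05:17:15:05.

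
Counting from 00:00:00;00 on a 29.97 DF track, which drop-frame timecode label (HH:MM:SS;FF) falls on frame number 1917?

00:01:03;29

Each 10-minute DF block holds 10 × 60 × 30 − 9 × 2 = 17982 frames. 1917 ÷ 17982 → 0 full blocks, remainder 1917.
Within the partial block the first minute is 1800 frames and each further minute 1798, so 1 further minute boundary passed. Total skipped labels = 18 × 0 + 2 × 1 = 2.
Non-drop label index = 1917 + 2 = 1919; at 30 labels/s that is 00:01:03:29, i.e. DF 00:01:03;29.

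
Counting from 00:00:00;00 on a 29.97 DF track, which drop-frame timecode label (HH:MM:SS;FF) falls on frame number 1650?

00:00:55;00

Each 10-minute DF block holds 10 × 60 × 30 − 9 × 2 = 17982 frames. 1650 ÷ 17982 → 0 full blocks, remainder 1650.
Within the partial block the first minute is 1800 frames and each further minute 1798, so 0 further minute boundaries passed. Total skipped labels = 18 × 0 + 2 × 0 = 0.
Non-drop label index = 1650 + 0 = 1650; at 30 labels/s that is 00:00:55:00, i.e. DF 00:00:55;00.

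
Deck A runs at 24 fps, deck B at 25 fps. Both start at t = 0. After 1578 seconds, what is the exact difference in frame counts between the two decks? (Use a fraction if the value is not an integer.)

A emits 24 × 1578 = 37872 frames; B emits 25 × 1578 = 39450.
Difference = 1578 frames; B is ahead of A.

1578 frames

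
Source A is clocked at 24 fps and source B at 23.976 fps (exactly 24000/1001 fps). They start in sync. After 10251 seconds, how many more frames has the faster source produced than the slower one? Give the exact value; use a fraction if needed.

A emits 24 × 10251 = 246024 frames; B emits 24000/1001 × 10251 = 246024000/1001.
Difference = 246024/1001 frames (≈ 245.7782); B is behind A.

246024/1001 frames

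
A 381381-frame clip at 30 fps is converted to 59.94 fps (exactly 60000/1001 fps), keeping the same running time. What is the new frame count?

Target frames = source frames × (target rate / source rate) = 381381 × (60000/1001)/(30) = 381381 × 2000/1001 = 762000.

762000 frames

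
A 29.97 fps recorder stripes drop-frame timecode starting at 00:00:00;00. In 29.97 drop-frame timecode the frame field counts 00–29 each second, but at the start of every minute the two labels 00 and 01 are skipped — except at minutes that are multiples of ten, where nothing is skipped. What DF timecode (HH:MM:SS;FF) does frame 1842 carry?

00:01:01;14

Each 10-minute DF block holds 10 × 60 × 30 − 9 × 2 = 17982 frames. 1842 ÷ 17982 → 0 full blocks, remainder 1842.
Within the partial block the first minute is 1800 frames and each further minute 1798, so 1 further minute boundary passed. Total skipped labels = 18 × 0 + 2 × 1 = 2.
Non-drop label index = 1842 + 2 = 1844; at 30 labels/s that is 00:01:01:14, i.e. DF 00:01:01;14.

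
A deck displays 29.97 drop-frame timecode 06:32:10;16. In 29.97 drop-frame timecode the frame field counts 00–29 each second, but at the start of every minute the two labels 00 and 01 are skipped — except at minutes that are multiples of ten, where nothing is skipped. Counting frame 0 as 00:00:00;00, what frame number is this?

As if non-drop at 30 labels/s: (6 × 3600 + 32 × 60 + 10) × 30 + 16 = 705916.
Minute boundaries passed: 392; those not divisible by 10: 392 − 39 = 353; dropped labels = 2 × 353 = 706.
Actual frame index = 705916 − 706 = 705210.

705210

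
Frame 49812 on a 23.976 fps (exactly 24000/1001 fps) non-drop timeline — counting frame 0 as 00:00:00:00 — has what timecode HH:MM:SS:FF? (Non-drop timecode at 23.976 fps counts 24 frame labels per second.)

49812 ÷ 24 = 2075 full seconds, remainder 12 frames.
2075 s = 0 h 34 min 35 s.
Timecode: 00:34:35:12.

00:34:35:12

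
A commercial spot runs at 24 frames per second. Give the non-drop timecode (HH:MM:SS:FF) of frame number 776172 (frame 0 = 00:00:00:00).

776172 ÷ 24 = 32340 full seconds, remainder 12 frames.
32340 s = 8 h 59 min 0 s.
Timecode: 08:59:00:12.

08:59:00:12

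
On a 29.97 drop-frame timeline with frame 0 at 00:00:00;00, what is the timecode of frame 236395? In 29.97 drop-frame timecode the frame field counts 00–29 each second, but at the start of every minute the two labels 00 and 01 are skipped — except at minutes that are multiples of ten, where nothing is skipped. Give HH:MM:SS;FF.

02:11:27;21

Ten DF minutes hold 17982 frames, so frame 236395 lies in block 13 (frames 233766–251747) with 2629 frames into that block.
The block's first minute is 1800 frames and the rest 1798 each; 2629 frames reaches minute 1, so 13 × 18 + 1 × 2 = 236 labels have been skipped so far.
Adding those back, label number 236395 + 236 = 236631 at 30 labels/s is 7887 s + 21 f = 2 h 11 min 27 s frame 21, i.e. 02:11:27;21.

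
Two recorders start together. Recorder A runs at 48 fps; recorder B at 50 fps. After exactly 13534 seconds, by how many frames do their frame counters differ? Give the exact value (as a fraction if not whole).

27068 frames

A emits 48 × 13534 = 649632 frames; B emits 50 × 13534 = 676700.
Difference = 27068 frames; B is ahead of A.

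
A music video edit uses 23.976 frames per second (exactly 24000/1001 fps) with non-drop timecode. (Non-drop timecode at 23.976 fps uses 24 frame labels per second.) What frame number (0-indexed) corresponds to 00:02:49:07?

frame 4063

Total seconds to the label: (0 × 3600 + 2 × 60 + 49) = 169.
Frame index = 169 × 24 + 7 = 4063.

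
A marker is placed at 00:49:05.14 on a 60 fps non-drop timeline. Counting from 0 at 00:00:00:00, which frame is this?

frame 176714

Total seconds to the label: (0 × 3600 + 49 × 60 + 5) = 2945.
Frame index = 2945 × 60 + 14 = 176714.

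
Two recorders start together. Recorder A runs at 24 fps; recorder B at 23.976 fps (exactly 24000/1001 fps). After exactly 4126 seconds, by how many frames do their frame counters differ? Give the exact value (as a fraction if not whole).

A emits 24 × 4126 = 99024 frames; B emits 24000/1001 × 4126 = 99024000/1001.
Difference = 99024/1001 frames (≈ 98.9251); B is behind A.

99024/1001 frames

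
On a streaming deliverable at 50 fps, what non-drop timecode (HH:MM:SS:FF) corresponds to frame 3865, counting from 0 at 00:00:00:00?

00:01:17:15

3865 ÷ 50 = 77 full seconds, remainder 15 frames.
77 s = 0 h 1 min 17 s.
Timecode: 00:01:17:15.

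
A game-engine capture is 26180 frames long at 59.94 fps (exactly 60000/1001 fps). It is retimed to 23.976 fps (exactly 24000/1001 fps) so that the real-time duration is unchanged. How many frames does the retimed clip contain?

Target frames = source frames × (target rate / source rate) = 26180 × (24000/1001)/(60000/1001) = 26180 × 2/5 = 10472.

10472 frames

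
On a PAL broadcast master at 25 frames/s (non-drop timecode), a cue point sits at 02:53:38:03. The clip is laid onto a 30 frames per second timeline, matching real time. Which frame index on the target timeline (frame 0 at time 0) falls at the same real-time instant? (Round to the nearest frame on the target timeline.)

Source frame index: (2×3600 + 53×60 + 38) × 25 + 3 = 260453.
Real time: 260453 / (25) = 260453/25 s.
Target frame: (260453/25) × (30) = 1562718/5 ≈ 312543.600 → 312544.

frame 312544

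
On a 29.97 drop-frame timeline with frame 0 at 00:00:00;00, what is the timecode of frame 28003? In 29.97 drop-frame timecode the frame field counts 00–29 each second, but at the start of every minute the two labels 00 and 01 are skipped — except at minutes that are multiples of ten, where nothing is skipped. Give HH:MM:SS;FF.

00:15:34;11

Ten DF minutes hold 17982 frames, so frame 28003 lies in block 1 (frames 17982–35963) with 10021 frames into that block.
The block's first minute is 1800 frames and the rest 1798 each; 10021 frames reaches minute 5, so 1 × 18 + 5 × 2 = 28 labels have been skipped so far.
Adding those back, label number 28003 + 28 = 28031 at 30 labels/s is 934 s + 11 f = 0 h 15 min 34 s frame 11, i.e. 00:15:34;11.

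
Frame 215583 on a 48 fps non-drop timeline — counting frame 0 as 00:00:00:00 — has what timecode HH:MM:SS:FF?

215583 ÷ 48 = 4491 full seconds, remainder 15 frames.
4491 s = 1 h 14 min 51 s.
Timecode: 01:14:51:15.

01:14:51:15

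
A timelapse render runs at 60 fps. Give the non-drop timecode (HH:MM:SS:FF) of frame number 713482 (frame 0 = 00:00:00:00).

713482 ÷ 60 = 11891 full seconds, remainder 22 frames.
11891 s = 3 h 18 min 11 s.
Timecode: 03:18:11:22.

03:18:11:22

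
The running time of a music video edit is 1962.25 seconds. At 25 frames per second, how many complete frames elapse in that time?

Frames = 1962.25 × 25 = 196225/4 ≈ 49056.2500.
Complete frames: 49056.

49056 frames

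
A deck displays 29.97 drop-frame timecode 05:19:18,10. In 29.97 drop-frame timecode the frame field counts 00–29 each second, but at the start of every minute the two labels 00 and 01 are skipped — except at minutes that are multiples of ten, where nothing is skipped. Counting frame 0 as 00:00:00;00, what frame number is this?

574174

As if non-drop at 30 labels/s: (5 × 3600 + 19 × 60 + 18) × 30 + 10 = 574750.
Minute boundaries passed: 319; those not divisible by 10: 319 − 31 = 288; dropped labels = 2 × 288 = 576.
Actual frame index = 574750 − 576 = 574174.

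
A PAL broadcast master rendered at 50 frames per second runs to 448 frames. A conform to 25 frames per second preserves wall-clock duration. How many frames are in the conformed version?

224 frames

Target frames = source frames × (target rate / source rate) = 448 × (25)/(50) = 448 × 1/2 = 224.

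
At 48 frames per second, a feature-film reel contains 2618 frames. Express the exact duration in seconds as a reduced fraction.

Running time = 2618 ÷ (48) = 2618 × 1/48 = 1309/24 s.

1309/24 seconds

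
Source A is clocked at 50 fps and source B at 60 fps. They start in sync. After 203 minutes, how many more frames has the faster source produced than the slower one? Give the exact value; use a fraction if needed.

121800 frames

203 min = 12180 s.
A emits 50 × 12180 = 609000 frames; B emits 60 × 12180 = 730800.
Difference = 121800 frames; B is ahead of A.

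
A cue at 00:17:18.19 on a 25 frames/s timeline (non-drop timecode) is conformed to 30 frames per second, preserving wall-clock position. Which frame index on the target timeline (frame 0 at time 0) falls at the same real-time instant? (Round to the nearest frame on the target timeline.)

Source frame index: (0×3600 + 17×60 + 18) × 25 + 19 = 25969.
Real time: 25969 / (25) = 25969/25 s.
Target frame: (25969/25) × (30) = 155814/5 ≈ 31162.800 → 31163.

frame 31163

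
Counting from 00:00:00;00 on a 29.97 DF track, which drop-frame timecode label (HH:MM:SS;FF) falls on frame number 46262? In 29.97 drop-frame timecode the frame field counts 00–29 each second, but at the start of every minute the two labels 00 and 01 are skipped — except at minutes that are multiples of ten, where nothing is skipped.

Ten DF minutes hold 17982 frames, so frame 46262 lies in block 2 (frames 35964–53945) with 10298 frames into that block.
The block's first minute is 1800 frames and the rest 1798 each; 10298 frames reaches minute 5, so 2 × 18 + 5 × 2 = 46 labels have been skipped so far.
Adding those back, label number 46262 + 46 = 46308 at 30 labels/s is 1543 s + 18 f = 0 h 25 min 43 s frame 18, i.e. 00:25:43;18.

00:25:43;18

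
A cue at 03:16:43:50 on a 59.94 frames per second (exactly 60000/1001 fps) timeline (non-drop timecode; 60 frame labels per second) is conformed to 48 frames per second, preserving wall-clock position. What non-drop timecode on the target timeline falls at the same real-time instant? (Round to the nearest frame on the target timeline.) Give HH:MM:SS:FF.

Source frame index: (3×3600 + 16×60 + 43) × 60 + 50 = 708230.
Real time: 708230 / (60000/1001) = 70893823/6000 s.
Target frame: (70893823/6000) × (48) = 70893823/125 ≈ 567150.584 → 567151.
At 48 labels/s: frame 567151 → 03:16:55:31.

03:16:55:31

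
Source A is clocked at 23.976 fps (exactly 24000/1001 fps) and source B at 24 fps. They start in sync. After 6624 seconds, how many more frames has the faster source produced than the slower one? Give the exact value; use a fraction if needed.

A emits 24000/1001 × 6624 = 158976000/1001 frames; B emits 24 × 6624 = 158976.
Difference = 158976/1001 frames (≈ 158.8172); B is ahead of A.

158976/1001 frames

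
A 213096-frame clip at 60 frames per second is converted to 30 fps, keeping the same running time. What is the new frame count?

106548 frames

Frames at target rate = 213096 × (30) / (60) = 106548.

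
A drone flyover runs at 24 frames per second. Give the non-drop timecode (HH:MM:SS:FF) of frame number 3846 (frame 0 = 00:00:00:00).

00:02:40:06

3846 ÷ 24 = 160 full seconds, remainder 6 frames.
160 s = 0 h 2 min 40 s.
Timecode: 00:02:40:06.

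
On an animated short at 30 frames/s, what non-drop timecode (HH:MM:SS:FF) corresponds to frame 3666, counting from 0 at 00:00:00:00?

00:02:02:06

3666 ÷ 30 = 122 full seconds, remainder 6 frames.
122 s = 0 h 2 min 2 s.
Timecode: 00:02:02:06.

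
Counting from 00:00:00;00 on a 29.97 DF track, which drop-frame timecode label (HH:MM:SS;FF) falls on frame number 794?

Each 10-minute DF block holds 10 × 60 × 30 − 9 × 2 = 17982 frames. 794 ÷ 17982 → 0 full blocks, remainder 794.
Within the partial block the first minute is 1800 frames and each further minute 1798, so 0 further minute boundaries passed. Total skipped labels = 18 × 0 + 2 × 0 = 0.
Non-drop label index = 794 + 0 = 794; at 30 labels/s that is 00:00:26:14, i.e. DF 00:00:26;14.

00:00:26;14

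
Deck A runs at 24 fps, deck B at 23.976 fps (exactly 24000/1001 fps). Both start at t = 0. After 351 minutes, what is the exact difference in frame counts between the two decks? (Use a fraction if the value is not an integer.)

38880/77 frames

351 min = 21060 s.
A emits 24 × 21060 = 505440 frames; B emits 24000/1001 × 21060 = 38880000/77.
Difference = 38880/77 frames (≈ 504.9351); B is behind A.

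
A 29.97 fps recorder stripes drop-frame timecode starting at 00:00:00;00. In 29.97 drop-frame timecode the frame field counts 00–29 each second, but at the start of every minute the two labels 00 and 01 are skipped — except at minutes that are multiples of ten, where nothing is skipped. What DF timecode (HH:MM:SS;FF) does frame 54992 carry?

Ten DF minutes hold 17982 frames, so frame 54992 lies in block 3 (frames 53946–71927) with 1046 frames into that block.
The block's first minute is 1800 frames and the rest 1798 each; 1046 frames reaches minute 0, so 3 × 18 + 0 × 2 = 54 labels have been skipped so far.
Adding those back, label number 54992 + 54 = 55046 at 30 labels/s is 1834 s + 26 f = 0 h 30 min 34 s frame 26, i.e. 00:30:34;26.

00:30:34;26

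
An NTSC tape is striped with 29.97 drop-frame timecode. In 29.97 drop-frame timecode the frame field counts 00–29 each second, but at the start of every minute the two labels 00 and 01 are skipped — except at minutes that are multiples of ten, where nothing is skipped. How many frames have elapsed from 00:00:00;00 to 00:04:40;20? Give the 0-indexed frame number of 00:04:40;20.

Complete 10-minute blocks: 0, each 17982 frames → 0.
Remaining 4 whole minutes in the current block: 1800 + 3 × 1798 = 7194 frames.
Within the current minute: 40 × 30 + 20 − 2 = 1218 (labels ;00/;01 skipped at this minute). Total = 0 + 7194 + 1218 = 8412.

8412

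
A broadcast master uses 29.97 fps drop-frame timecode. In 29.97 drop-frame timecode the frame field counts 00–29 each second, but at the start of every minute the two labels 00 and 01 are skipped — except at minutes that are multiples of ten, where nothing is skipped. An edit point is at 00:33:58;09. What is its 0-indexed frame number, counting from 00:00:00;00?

As if non-drop at 30 labels/s: (0 × 3600 + 33 × 60 + 58) × 30 + 9 = 61149.
Minute boundaries passed: 33; those not divisible by 10: 33 − 3 = 30; dropped labels = 2 × 30 = 60.
Actual frame index = 61149 − 60 = 61089.

61089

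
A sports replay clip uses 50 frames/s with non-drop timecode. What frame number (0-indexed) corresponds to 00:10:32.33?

31633

Total seconds to the label: (0 × 3600 + 10 × 60 + 32) = 632.
Frame index = 632 × 50 + 33 = 31633.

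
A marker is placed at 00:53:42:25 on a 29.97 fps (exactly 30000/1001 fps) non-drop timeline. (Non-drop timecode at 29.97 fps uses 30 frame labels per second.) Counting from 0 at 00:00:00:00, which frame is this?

Total seconds to the label: (0 × 3600 + 53 × 60 + 42) = 3222.
Frame index = 3222 × 30 + 25 = 96685.

96685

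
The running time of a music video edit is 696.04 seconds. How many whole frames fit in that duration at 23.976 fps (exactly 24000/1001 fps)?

16688 frames

Frames = 696.04 × 24000/1001 = 16704960/1001 ≈ 16688.2717.
Complete frames: 16688.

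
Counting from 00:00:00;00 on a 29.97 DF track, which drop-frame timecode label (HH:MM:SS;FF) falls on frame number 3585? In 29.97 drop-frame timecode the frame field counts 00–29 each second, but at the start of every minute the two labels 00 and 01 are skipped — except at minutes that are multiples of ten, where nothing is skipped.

00:01:59;17

Ten DF minutes hold 17982 frames, so frame 3585 lies in block 0 (frames 0–17981) with 3585 frames into that block.
The block's first minute is 1800 frames and the rest 1798 each; 3585 frames reaches minute 1, so 0 × 18 + 1 × 2 = 2 labels have been skipped so far.
Adding those back, label number 3585 + 2 = 3587 at 30 labels/s is 119 s + 17 f = 0 h 1 min 59 s frame 17, i.e. 00:01:59;17.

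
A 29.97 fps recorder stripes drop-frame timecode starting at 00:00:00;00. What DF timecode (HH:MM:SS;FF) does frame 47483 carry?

00:26:24;11

Ten DF minutes hold 17982 frames, so frame 47483 lies in block 2 (frames 35964–53945) with 11519 frames into that block.
The block's first minute is 1800 frames and the rest 1798 each; 11519 frames reaches minute 6, so 2 × 18 + 6 × 2 = 48 labels have been skipped so far.
Adding those back, label number 47483 + 48 = 47531 at 30 labels/s is 1584 s + 11 f = 0 h 26 min 24 s frame 11, i.e. 00:26:24;11.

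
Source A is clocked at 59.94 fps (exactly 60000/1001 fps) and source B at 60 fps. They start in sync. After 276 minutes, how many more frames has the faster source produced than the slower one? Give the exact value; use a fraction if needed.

276 min = 16560 s.
A emits 60000/1001 × 16560 = 993600000/1001 frames; B emits 60 × 16560 = 993600.
Difference = 993600/1001 frames (≈ 992.6074); B is ahead of A.

993600/1001 frames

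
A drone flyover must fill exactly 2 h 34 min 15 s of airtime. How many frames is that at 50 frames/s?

2 h 34 min 15 s = 9255 s.
Frames = 9255 × 50 = 462750.

462750 frames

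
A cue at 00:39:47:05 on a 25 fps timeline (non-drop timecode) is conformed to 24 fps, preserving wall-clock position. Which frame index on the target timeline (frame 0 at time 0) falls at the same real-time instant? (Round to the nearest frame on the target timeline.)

Source frame index: (0×3600 + 39×60 + 47) × 25 + 5 = 59680.
Real time: 59680 / (25) = 11936/5 s.
Target frame: (11936/5) × (24) = 286464/5 ≈ 57292.800 → 57293.

frame 57293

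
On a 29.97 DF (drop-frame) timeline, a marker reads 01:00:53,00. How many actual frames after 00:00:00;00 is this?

109482

Complete 10-minute blocks: 6, each 17982 frames → 107892.
Remaining 0 whole minutes in the current block: 0 frames.
Within the current minute: 53 × 30 + 0 = 1590. Total = 107892 + 0 + 1590 = 109482.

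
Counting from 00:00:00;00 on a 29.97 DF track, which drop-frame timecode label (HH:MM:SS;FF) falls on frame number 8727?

00:04:51;05

Ten DF minutes hold 17982 frames, so frame 8727 lies in block 0 (frames 0–17981) with 8727 frames into that block.
The block's first minute is 1800 frames and the rest 1798 each; 8727 frames reaches minute 4, so 0 × 18 + 4 × 2 = 8 labels have been skipped so far.
Adding those back, label number 8727 + 8 = 8735 at 30 labels/s is 291 s + 5 f = 0 h 4 min 51 s frame 5, i.e. 00:04:51;05.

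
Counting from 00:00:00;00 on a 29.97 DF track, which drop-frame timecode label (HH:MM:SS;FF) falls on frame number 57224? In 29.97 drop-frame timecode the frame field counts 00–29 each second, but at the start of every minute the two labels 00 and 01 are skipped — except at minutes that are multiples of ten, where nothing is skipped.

00:31:49;10

Ten DF minutes hold 17982 frames, so frame 57224 lies in block 3 (frames 53946–71927) with 3278 frames into that block.
The block's first minute is 1800 frames and the rest 1798 each; 3278 frames reaches minute 1, so 3 × 18 + 1 × 2 = 56 labels have been skipped so far.
Adding those back, label number 57224 + 56 = 57280 at 30 labels/s is 1909 s + 10 f = 0 h 31 min 49 s frame 10, i.e. 00:31:49;10.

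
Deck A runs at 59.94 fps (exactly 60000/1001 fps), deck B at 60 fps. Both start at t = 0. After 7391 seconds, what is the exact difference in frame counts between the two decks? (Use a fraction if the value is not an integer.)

443460/1001 frames

A emits 60000/1001 × 7391 = 443460000/1001 frames; B emits 60 × 7391 = 443460.
Difference = 443460/1001 frames (≈ 443.0170); B is ahead of A.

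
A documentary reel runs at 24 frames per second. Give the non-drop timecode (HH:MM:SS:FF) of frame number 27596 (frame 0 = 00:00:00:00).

27596 ÷ 24 = 1149 full seconds, remainder 20 frames.
1149 s = 0 h 19 min 9 s.
Timecode: 00:19:09:20.

00:19:09:20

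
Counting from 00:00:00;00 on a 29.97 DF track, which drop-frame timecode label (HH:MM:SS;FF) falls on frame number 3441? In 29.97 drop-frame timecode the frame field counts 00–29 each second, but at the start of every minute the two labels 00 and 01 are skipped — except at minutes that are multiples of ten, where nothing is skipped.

00:01:54;23

Ten DF minutes hold 17982 frames, so frame 3441 lies in block 0 (frames 0–17981) with 3441 frames into that block.
The block's first minute is 1800 frames and the rest 1798 each; 3441 frames reaches minute 1, so 0 × 18 + 1 × 2 = 2 labels have been skipped so far.
Adding those back, label number 3441 + 2 = 3443 at 30 labels/s is 114 s + 23 f = 0 h 1 min 54 s frame 23, i.e. 00:01:54;23.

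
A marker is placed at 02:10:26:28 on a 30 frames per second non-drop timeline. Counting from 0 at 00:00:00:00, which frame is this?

Total seconds to the label: (2 × 3600 + 10 × 60 + 26) = 7826.
Frame index = 7826 × 30 + 28 = 234808.

234808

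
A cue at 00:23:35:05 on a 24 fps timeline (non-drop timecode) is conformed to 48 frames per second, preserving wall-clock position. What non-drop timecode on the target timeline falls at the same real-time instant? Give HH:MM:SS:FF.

00:23:35:10

Source frame index: (0×3600 + 23×60 + 35) × 24 + 5 = 33965.
Real time: 33965 / (24) = 33965/24 s.
Target frame: (33965/24) × (48) = 67930.
At 48 labels/s: frame 67930 → 00:23:35:10.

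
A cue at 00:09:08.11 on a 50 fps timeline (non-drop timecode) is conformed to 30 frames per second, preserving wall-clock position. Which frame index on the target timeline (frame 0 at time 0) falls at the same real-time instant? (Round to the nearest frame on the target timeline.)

Source frame index: (0×3600 + 9×60 + 8) × 50 + 11 = 27411.
Real time: 27411 / (50) = 27411/50 s.
Target frame: (27411/50) × (30) = 82233/5 ≈ 16446.600 → 16447.

frame 16447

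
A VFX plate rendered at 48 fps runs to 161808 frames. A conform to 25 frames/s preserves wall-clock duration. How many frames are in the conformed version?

Target frames = source frames × (target rate / source rate) = 161808 × (25)/(48) = 161808 × 25/48 = 84275.

84275 frames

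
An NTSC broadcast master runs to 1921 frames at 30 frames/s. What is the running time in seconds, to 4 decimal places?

64.0333 seconds

Running time = 1921 × 1/30 = 1921/30 s ≈ 64.0333 s.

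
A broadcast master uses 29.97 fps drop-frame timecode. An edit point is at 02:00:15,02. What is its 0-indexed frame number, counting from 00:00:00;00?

216236

Complete 10-minute blocks: 12, each 17982 frames → 215784.
Remaining 0 whole minutes in the current block: 0 frames.
Within the current minute: 15 × 30 + 2 = 452. Total = 215784 + 0 + 452 = 216236.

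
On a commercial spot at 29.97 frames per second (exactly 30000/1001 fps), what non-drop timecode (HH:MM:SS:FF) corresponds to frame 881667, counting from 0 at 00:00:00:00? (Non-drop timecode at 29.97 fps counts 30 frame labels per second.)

08:09:48:27

881667 ÷ 30 = 29388 full seconds, remainder 27 frames.
29388 s = 8 h 9 min 48 s.
Timecode: 08:09:48:27.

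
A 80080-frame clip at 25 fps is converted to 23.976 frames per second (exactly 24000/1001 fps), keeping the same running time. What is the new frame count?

76800 frames

Target frames = source frames × (target rate / source rate) = 80080 × (24000/1001)/(25) = 80080 × 960/1001 = 76800.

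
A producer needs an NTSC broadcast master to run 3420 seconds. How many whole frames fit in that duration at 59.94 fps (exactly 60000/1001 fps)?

Frames = 3420 × 60000/1001 = 205200000/1001 ≈ 204995.0050.
Complete frames: 204995.

204995 frames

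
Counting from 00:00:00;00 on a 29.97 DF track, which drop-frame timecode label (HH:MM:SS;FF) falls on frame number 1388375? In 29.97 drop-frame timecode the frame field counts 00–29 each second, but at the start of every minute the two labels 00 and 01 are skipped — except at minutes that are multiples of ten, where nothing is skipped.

Each 10-minute DF block holds 10 × 60 × 30 − 9 × 2 = 17982 frames. 1388375 ÷ 17982 → 77 full blocks, remainder 3761.
Within the partial block the first minute is 1800 frames and each further minute 1798, so 2 further minute boundaries passed. Total skipped labels = 18 × 77 + 2 × 2 = 1390.
Non-drop label index = 1388375 + 1390 = 1389765; at 30 labels/s that is 12:52:05:15, i.e. DF 12:52:05;15.

12:52:05;15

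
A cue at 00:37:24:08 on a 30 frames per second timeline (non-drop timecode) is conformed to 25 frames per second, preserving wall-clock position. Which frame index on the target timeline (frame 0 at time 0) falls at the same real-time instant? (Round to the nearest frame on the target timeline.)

frame 56107

Source frame index: (0×3600 + 37×60 + 24) × 30 + 8 = 67328.
Real time: 67328 / (30) = 33664/15 s.
Target frame: (33664/15) × (25) = 168320/3 ≈ 56106.667 → 56107.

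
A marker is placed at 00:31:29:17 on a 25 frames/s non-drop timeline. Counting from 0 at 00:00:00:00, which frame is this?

Total seconds to the label: (0 × 3600 + 31 × 60 + 29) = 1889.
Frame index = 1889 × 25 + 17 = 47242.

47242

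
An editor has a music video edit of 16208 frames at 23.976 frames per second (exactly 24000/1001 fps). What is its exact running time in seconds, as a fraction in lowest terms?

Running time = 16208 ÷ (24000/1001) = 16208 × 1001/24000 = 1014013/1500 s.

1014013/1500 seconds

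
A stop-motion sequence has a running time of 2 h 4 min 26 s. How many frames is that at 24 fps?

179184 frames

2 h 4 min 26 s = 7466 s.
Frames = 7466 × 24 = 179184.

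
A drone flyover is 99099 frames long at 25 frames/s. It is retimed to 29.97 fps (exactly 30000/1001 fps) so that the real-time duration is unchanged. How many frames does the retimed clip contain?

Target frames = source frames × (target rate / source rate) = 99099 × (30000/1001)/(25) = 99099 × 1200/1001 = 118800.

118800 frames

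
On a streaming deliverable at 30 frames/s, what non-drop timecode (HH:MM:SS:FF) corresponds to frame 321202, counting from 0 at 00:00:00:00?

321202 ÷ 30 = 10706 full seconds, remainder 22 frames.
10706 s = 2 h 58 min 26 s.
Timecode: 02:58:26:22.

02:58:26:22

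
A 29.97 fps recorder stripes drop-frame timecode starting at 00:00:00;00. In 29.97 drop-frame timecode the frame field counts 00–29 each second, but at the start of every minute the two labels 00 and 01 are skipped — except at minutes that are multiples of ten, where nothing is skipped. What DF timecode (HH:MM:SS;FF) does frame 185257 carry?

01:43:01;13

Each 10-minute DF block holds 10 × 60 × 30 − 9 × 2 = 17982 frames. 185257 ÷ 17982 → 10 full blocks, remainder 5437.
Within the partial block the first minute is 1800 frames and each further minute 1798, so 3 further minute boundaries passed. Total skipped labels = 18 × 10 + 2 × 3 = 186.
Non-drop label index = 185257 + 186 = 185443; at 30 labels/s that is 01:43:01:13, i.e. DF 01:43:01;13.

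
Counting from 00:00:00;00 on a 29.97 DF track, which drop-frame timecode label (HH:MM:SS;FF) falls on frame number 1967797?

Each 10-minute DF block holds 10 × 60 × 30 − 9 × 2 = 17982 frames. 1967797 ÷ 17982 → 109 full blocks, remainder 7759.
Within the partial block the first minute is 1800 frames and each further minute 1798, so 4 further minute boundaries passed. Total skipped labels = 18 × 109 + 2 × 4 = 1970.
Non-drop label index = 1967797 + 1970 = 1969767; at 30 labels/s that is 18:14:18:27, i.e. DF 18:14:18;27.

18:14:18;27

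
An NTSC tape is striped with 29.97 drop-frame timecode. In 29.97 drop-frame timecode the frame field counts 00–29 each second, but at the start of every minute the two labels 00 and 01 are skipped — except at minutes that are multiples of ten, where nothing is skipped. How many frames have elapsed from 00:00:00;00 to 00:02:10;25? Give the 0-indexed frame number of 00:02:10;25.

3921

Complete 10-minute blocks: 0, each 17982 frames → 0.
Remaining 2 whole minutes in the current block: 1800 + 1 × 1798 = 3598 frames.
Within the current minute: 10 × 30 + 25 − 2 = 323 (labels ;00/;01 skipped at this minute). Total = 0 + 3598 + 323 = 3921.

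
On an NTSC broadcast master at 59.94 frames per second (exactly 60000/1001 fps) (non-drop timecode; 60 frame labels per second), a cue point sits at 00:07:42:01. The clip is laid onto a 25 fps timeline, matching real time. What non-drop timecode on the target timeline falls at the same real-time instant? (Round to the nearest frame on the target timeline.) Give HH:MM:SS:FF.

00:07:42:12

Source frame index: (0×3600 + 7×60 + 42) × 60 + 1 = 27721.
Real time: 27721 / (60000/1001) = 27748721/60000 s.
Target frame: (27748721/60000) × (25) = 27748721/2400 ≈ 11561.967 → 11562.
At 25 labels/s: frame 11562 → 00:07:42:12.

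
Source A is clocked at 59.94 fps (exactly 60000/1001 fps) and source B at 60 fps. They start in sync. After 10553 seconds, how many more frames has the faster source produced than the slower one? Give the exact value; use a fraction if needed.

633180/1001 frames

A emits 60000/1001 × 10553 = 633180000/1001 frames; B emits 60 × 10553 = 633180.
Difference = 633180/1001 frames (≈ 632.5475); B is ahead of A.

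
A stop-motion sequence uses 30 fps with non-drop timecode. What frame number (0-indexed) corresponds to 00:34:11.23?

61553

Total seconds to the label: (0 × 3600 + 34 × 60 + 11) = 2051.
Frame index = 2051 × 30 + 23 = 61553.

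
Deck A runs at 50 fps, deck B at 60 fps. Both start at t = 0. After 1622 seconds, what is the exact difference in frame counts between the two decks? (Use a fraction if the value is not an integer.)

16220 frames

A emits 50 × 1622 = 81100 frames; B emits 60 × 1622 = 97320.
Difference = 16220 frames; B is ahead of A.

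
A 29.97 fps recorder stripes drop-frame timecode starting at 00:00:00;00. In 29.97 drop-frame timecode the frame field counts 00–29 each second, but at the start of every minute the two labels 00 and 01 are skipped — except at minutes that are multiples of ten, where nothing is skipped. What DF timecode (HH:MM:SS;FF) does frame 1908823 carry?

Each 10-minute DF block holds 10 × 60 × 30 − 9 × 2 = 17982 frames. 1908823 ÷ 17982 → 106 full blocks, remainder 2731.
Within the partial block the first minute is 1800 frames and each further minute 1798, so 1 further minute boundary passed. Total skipped labels = 18 × 106 + 2 × 1 = 1910.
Non-drop label index = 1908823 + 1910 = 1910733; at 30 labels/s that is 17:41:31:03, i.e. DF 17:41:31;03.

17:41:31;03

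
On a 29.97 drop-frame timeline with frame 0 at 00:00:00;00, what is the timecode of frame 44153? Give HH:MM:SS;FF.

Each 10-minute DF block holds 10 × 60 × 30 − 9 × 2 = 17982 frames. 44153 ÷ 17982 → 2 full blocks, remainder 8189.
Within the partial block the first minute is 1800 frames and each further minute 1798, so 4 further minute boundaries passed. Total skipped labels = 18 × 2 + 2 × 4 = 44.
Non-drop label index = 44153 + 44 = 44197; at 30 labels/s that is 00:24:33:07, i.e. DF 00:24:33;07.

00:24:33;07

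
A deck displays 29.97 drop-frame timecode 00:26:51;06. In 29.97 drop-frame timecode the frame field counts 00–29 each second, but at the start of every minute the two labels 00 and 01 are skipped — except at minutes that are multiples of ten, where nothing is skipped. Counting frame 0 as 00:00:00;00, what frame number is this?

48288

As if non-drop at 30 labels/s: (0 × 3600 + 26 × 60 + 51) × 30 + 6 = 48336.
Minute boundaries passed: 26; those not divisible by 10: 26 − 2 = 24; dropped labels = 2 × 24 = 48.
Actual frame index = 48336 − 48 = 48288.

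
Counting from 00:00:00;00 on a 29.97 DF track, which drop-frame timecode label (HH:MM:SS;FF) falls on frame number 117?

00:00:03;27

Ten DF minutes hold 17982 frames, so frame 117 lies in block 0 (frames 0–17981) with 117 frames into that block.
The block's first minute is 1800 frames and the rest 1798 each; 117 frames reaches minute 0, so 0 × 18 + 0 × 2 = 0 labels have been skipped so far.
Adding those back, label number 117 + 0 = 117 at 30 labels/s is 3 s + 27 f = 0 h 0 min 3 s frame 27, i.e. 00:00:03;27.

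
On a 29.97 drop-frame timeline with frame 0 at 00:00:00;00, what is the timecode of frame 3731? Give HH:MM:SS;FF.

Each 10-minute DF block holds 10 × 60 × 30 − 9 × 2 = 17982 frames. 3731 ÷ 17982 → 0 full blocks, remainder 3731.
Within the partial block the first minute is 1800 frames and each further minute 1798, so 2 further minute boundaries passed. Total skipped labels = 18 × 0 + 2 × 2 = 4.
Non-drop label index = 3731 + 4 = 3735; at 30 labels/s that is 00:02:04:15, i.e. DF 00:02:04;15.

00:02:04;15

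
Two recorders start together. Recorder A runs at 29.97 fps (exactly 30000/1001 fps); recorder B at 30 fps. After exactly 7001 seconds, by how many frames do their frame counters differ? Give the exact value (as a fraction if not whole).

A emits 30000/1001 × 7001 = 210030000/1001 frames; B emits 30 × 7001 = 210030.
Difference = 210030/1001 frames (≈ 209.8202); B is ahead of A.

210030/1001 frames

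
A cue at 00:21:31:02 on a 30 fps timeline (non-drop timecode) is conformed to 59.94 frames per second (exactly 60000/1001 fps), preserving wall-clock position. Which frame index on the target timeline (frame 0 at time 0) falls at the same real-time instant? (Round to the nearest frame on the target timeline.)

frame 77387

Source frame index: (0×3600 + 21×60 + 31) × 30 + 2 = 38732.
Real time: 38732 / (30) = 19366/15 s.
Target frame: (19366/15) × (60000/1001) = 77464000/1001 ≈ 77386.613 → 77387.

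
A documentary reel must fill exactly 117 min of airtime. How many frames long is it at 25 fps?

117 min = 7020 s.
Frames = 7020 × 25 = 175500.

175500 frames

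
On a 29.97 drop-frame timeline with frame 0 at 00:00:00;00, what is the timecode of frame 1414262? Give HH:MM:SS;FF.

Each 10-minute DF block holds 10 × 60 × 30 − 9 × 2 = 17982 frames. 1414262 ÷ 17982 → 78 full blocks, remainder 11666.
Within the partial block the first minute is 1800 frames and each further minute 1798, so 6 further minute boundaries passed. Total skipped labels = 18 × 78 + 2 × 6 = 1416.
Non-drop label index = 1414262 + 1416 = 1415678; at 30 labels/s that is 13:06:29:08, i.e. DF 13:06:29;08.

13:06:29;08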